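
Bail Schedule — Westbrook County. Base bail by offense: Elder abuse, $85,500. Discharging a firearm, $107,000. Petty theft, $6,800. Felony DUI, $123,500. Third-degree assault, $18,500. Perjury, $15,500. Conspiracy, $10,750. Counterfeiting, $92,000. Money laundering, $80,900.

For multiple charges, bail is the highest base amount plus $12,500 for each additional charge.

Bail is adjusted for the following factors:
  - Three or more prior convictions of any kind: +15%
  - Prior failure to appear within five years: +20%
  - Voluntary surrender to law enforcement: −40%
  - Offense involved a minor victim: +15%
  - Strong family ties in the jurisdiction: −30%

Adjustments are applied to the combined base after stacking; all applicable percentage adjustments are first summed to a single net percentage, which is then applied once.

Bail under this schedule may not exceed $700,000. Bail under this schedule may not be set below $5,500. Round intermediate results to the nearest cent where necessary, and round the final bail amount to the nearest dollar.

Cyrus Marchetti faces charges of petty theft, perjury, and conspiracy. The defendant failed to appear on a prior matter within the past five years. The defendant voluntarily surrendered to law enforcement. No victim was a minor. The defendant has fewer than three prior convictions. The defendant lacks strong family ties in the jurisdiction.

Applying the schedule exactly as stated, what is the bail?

$32,400

Base amounts from the schedule: petty theft $6,800; perjury $15,500; conspiracy $10,750.
Stacking rule: highest base plus $12,500 per additional charge. Highest is perjury at $15,500; 2 additional charges → +$25,000. Combined base = $40,500.
Net percentage adjustment: +20% −40% = −20%. $40,500 × 0.8 = $32,400.
$32,400 is within the $700,000 maximum.
$32,400 is at or above the $5,500 minimum.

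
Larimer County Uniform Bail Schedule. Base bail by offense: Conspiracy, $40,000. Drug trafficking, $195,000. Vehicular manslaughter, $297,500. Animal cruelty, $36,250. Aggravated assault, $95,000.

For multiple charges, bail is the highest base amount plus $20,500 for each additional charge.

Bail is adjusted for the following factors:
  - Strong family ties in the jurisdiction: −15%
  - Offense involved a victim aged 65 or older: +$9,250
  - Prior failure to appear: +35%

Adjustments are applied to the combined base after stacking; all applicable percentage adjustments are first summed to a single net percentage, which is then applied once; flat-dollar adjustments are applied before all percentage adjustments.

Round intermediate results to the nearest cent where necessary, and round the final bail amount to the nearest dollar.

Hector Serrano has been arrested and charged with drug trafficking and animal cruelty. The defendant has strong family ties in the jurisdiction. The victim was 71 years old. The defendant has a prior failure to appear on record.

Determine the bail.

$269,700

Base amounts from the schedule: drug trafficking $195,000; animal cruelty $36,250.
Stacking rule: highest base plus $20,500 per additional charge. Highest is drug trafficking at $195,000; 1 additional charge → +$20,500. Combined base = $215,500.
Offense involved a victim aged 65 or older (+$9,250 flat): $215,500 + $9,250 = $224,750.
Net percentage adjustment: −15% +35% = +20%. $224,750 × 1.2 = $269,700.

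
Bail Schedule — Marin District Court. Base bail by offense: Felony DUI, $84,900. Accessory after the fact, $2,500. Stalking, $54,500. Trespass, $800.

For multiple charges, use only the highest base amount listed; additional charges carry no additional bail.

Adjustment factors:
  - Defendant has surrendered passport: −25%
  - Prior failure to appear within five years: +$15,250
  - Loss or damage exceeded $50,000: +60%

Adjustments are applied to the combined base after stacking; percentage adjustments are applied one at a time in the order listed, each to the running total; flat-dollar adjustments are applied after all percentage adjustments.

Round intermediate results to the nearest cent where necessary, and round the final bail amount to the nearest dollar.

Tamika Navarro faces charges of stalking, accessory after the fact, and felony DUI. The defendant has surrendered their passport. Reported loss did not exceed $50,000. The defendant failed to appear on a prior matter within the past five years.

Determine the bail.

$78,925

Base amounts from the schedule: stalking $54,500; accessory after the fact $2,500; felony DUI $84,900.
Stacking rule: use the highest base only. Highest is felony DUI at $84,900. Combined base = $84,900.
Defendant has surrendered passport (−25%): $84,900 × 0.75 = $63,675.
Prior failure to appear within five years (+$15,250 flat): $63,675 + $15,250 = $78,925.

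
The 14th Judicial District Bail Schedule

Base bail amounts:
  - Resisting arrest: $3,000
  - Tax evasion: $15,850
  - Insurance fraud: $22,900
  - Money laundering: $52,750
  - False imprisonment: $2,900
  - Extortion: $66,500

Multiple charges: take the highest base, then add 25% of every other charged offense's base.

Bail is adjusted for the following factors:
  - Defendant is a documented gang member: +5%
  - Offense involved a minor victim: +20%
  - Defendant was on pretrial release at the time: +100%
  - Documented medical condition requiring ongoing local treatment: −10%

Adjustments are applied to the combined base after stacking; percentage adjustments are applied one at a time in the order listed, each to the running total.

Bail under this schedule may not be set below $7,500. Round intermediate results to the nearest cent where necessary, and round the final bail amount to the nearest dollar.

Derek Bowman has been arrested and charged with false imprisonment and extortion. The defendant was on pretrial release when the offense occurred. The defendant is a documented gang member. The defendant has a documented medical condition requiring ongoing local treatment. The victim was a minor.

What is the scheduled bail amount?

Base amounts from the schedule: false imprisonment $2,900; extortion $66,500.
Stacking rule: highest base plus 25% of each additional charge. Highest is extortion at $66,500. Additional: $2,900 × 25% = $725. Combined base = $66,500 + $725 = $67,225.
Defendant is a documented gang member (+5%): $67,225 × 1.05 = $70,586.25.
Offense involved a minor victim (+20%): $70,586.25 × 1.2 = $84,703.50.
Defendant was on pretrial release at the time (+100%): $84,703.50 × 2 = $169,407.
Documented medical condition requiring ongoing local treatment (−10%): $169,407 × 0.9 = $152,466.30.
$152,466.30 is at or above the $7,500 minimum.
Rounded to the nearest dollar: $152,466.

$152,466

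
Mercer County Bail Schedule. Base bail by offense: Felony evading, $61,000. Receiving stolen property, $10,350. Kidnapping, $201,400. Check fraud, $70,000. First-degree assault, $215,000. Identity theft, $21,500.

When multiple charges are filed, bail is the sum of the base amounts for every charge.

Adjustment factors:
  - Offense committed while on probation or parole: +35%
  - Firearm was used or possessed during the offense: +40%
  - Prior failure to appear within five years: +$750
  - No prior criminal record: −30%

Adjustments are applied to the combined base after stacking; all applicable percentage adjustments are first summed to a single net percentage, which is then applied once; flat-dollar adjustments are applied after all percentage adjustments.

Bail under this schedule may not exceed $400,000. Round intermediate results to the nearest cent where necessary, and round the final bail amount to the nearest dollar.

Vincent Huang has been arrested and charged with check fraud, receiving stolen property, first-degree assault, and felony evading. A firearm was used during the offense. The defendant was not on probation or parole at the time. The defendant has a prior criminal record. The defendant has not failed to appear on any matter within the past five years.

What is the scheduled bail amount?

Base amounts from the schedule: check fraud $70,000; receiving stolen property $10,350; first-degree assault $215,000; felony evading $61,000.
Stacking rule: sum of all bases. $70,000 + $10,350 + $215,000 + $61,000 = $356,350.
Firearm was used or possessed during the offense (+40%): $356,350 × 1.4 = $498,890.
Result $498,890 exceeds the maximum of $400,000; bail is capped at $400,000.

$400,000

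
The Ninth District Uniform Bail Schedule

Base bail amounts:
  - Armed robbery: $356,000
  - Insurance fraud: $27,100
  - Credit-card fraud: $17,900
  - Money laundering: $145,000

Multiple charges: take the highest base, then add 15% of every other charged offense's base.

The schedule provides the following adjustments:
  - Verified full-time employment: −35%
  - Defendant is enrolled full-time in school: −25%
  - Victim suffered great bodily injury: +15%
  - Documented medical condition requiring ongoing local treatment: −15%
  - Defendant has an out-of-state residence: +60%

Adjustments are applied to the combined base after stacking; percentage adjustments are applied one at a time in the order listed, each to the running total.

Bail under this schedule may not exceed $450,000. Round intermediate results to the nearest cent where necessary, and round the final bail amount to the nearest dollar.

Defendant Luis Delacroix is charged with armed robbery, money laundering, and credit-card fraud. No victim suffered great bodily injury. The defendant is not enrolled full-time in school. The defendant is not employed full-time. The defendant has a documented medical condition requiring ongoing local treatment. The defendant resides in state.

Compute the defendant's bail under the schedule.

Base amounts from the schedule: armed robbery $356,000; money laundering $145,000; credit-card fraud $17,900.
Stacking rule: highest base plus 15% of each additional charge. Highest is armed robbery at $356,000. Additional: $145,000 × 15% = $21,750; $17,900 × 15% = $2,685. Combined base = $356,000 + $24,435 = $380,435.
Documented medical condition requiring ongoing local treatment (−15%): $380,435 × 0.85 = $323,369.75.
$323,369.75 is within the $450,000 maximum.
Rounded to the nearest dollar: $323,370.

$323,370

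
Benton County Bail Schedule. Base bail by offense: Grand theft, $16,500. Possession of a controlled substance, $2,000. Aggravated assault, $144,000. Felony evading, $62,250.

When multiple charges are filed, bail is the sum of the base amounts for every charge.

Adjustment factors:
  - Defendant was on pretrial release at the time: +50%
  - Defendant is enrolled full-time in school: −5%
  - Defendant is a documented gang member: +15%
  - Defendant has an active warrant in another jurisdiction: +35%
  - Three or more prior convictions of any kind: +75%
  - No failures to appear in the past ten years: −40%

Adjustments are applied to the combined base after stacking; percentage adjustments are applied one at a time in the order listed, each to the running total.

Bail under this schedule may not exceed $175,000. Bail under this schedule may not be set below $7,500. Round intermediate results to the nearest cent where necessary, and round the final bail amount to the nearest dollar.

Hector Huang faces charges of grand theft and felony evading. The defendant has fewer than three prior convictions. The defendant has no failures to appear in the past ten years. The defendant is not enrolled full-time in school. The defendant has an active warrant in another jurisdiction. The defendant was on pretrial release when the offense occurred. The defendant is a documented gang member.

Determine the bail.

Base amounts from the schedule: grand theft $16,500; felony evading $62,250.
Stacking rule: sum of all bases. $16,500 + $62,250 = $78,750.
Defendant was on pretrial release at the time (+50%): $78,750 × 1.5 = $118,125.
Defendant is a documented gang member (+15%): $118,125 × 1.15 = $135,843.75.
Defendant has an active warrant in another jurisdiction (+35%): $135,843.75 × 1.35 = $183,389.06.
No failures to appear in the past ten years (−40%): $183,389.06 × 0.6 = $110,033.44.
$110,033.44 is within the $175,000 maximum.
$110,033.44 is at or above the $7,500 minimum.
Rounded to the nearest dollar: $110,033.

$110,033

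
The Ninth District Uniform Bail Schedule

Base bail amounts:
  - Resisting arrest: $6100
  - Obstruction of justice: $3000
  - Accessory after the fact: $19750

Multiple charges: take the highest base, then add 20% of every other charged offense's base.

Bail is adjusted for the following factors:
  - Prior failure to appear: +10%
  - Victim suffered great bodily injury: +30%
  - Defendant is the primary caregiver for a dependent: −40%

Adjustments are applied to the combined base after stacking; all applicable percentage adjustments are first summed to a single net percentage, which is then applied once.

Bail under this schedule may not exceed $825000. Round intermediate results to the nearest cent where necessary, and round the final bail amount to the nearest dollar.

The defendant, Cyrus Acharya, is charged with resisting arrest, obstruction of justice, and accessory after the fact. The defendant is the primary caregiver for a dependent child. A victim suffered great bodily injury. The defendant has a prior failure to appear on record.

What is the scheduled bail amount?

$21570

Base amounts from the schedule: resisting arrest $6100; obstruction of justice $3000; accessory after the fact $19750.
Stacking rule: highest base plus 20% of each additional charge. Highest is accessory after the fact at $19750. Additional: $6100 × 20% = $1220; $3000 × 20% = $600. Combined base = $19750 + $1820 = $21570.
Net percentage adjustment: +10% +30% −40% = +0%. $21570 × 1 = $21570.
$21570 is within the $825000 maximum.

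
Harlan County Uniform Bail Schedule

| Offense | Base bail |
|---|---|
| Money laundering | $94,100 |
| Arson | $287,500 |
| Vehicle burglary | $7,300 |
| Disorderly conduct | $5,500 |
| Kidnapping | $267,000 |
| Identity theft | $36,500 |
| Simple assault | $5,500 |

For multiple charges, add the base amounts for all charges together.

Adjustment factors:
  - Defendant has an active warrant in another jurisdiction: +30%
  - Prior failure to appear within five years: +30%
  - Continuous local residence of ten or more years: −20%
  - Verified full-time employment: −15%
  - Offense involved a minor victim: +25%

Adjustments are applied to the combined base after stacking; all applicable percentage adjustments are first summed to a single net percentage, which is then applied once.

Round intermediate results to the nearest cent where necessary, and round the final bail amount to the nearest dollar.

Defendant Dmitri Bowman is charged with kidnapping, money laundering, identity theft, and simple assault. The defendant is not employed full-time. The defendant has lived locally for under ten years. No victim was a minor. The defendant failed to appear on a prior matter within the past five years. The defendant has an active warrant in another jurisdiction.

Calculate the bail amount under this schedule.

Base amounts from the schedule: kidnapping $267,000; money laundering $94,100; identity theft $36,500; simple assault $5,500.
Stacking rule: sum of all bases. $267,000 + $94,100 + $36,500 + $5,500 = $403,100.
Net percentage adjustment: +30% +30% = +60%. $403,100 × 1.6 = $644,960.

$644,960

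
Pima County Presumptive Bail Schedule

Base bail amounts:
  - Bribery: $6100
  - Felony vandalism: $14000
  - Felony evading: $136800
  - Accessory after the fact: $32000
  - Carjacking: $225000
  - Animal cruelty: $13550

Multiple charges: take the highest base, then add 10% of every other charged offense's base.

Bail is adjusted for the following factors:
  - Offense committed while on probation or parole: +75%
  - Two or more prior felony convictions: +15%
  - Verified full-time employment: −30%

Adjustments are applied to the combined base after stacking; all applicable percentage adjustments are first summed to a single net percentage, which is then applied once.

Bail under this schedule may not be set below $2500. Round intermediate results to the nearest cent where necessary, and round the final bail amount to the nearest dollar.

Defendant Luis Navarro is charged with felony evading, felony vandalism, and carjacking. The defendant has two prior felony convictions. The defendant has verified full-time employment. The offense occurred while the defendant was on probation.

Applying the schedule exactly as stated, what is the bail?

$384128

Base amounts from the schedule: felony evading $136800; felony vandalism $14000; carjacking $225000.
Stacking rule: highest base plus 10% of each additional charge. Highest is carjacking at $225000. Additional: $136800 × 10% = $13680; $14000 × 10% = $1400. Combined base = $225000 + $15080 = $240080.
Net percentage adjustment: +75% +15% −30% = +60%. $240080 × 1.6 = $384128.
$384128 is at or above the $2500 minimum.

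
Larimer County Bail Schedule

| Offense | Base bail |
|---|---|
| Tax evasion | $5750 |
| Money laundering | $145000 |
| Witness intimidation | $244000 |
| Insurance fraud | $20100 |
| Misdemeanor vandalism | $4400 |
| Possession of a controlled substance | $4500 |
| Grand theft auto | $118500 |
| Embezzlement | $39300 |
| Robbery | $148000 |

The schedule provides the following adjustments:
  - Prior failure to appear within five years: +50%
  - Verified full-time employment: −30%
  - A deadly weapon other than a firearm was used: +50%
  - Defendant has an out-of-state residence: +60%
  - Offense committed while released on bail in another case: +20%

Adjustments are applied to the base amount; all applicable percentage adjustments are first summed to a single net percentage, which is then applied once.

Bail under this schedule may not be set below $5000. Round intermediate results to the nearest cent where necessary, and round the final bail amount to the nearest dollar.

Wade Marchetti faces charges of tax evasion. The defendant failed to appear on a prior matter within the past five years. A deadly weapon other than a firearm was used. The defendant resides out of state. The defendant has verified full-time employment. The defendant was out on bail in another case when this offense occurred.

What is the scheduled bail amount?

Base amounts from the schedule: tax evasion $5750.
Single charge. Combined base = $5750.
Net percentage adjustment: +50% −30% +50% +60% +20% = +150%. $5750 × 2.5 = $14375.
$14375 is at or above the $5000 minimum.

$14375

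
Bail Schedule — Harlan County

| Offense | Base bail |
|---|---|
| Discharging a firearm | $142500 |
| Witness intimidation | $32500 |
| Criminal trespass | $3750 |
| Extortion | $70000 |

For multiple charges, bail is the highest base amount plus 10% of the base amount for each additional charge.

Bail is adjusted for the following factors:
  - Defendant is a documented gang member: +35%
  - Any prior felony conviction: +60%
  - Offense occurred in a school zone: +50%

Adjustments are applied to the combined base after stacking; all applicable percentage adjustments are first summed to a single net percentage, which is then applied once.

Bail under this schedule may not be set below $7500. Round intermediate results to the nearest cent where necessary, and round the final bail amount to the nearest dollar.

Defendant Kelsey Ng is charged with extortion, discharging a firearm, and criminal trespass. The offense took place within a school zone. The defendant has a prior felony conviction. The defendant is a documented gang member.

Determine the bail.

$367194

Base amounts from the schedule: extortion $70000; discharging a firearm $142500; criminal trespass $3750.
Stacking rule: highest base plus 10% of each additional charge. Highest is discharging a firearm at $142500. Additional: $70000 × 10% = $7000; $3750 × 10% = $375. Combined base = $142500 + $7375 = $149875.
Net percentage adjustment: +35% +60% +50% = +145%. $149875 × 2.45 = $367193.75.
$367193.75 is at or above the $7500 minimum.
Rounded to the nearest dollar: $367194.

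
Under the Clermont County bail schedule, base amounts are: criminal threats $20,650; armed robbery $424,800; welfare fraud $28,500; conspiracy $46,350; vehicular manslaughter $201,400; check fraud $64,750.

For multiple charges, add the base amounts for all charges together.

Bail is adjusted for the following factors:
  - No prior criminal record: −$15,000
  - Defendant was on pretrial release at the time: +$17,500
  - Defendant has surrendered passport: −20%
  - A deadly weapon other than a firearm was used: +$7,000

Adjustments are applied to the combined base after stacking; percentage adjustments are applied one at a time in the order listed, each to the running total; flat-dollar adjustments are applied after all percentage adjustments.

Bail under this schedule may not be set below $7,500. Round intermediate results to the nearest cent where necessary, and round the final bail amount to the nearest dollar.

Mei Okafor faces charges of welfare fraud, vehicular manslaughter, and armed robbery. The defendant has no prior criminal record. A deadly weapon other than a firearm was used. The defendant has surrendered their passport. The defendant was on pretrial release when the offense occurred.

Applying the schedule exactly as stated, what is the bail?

$533,260

Base amounts from the schedule: welfare fraud $28,500; vehicular manslaughter $201,400; armed robbery $424,800.
Stacking rule: sum of all bases. $28,500 + $201,400 + $424,800 = $654,700.
Defendant has surrendered passport (−20%): $654,700 × 0.8 = $523,760.
No prior criminal record (−$15,000 flat): $523,760 − $15,000 = $508,760.
Defendant was on pretrial release at the time (+$17,500 flat): $508,760 + $17,500 = $526,260.
A deadly weapon other than a firearm was used (+$7,000 flat): $526,260 + $7,000 = $533,260.
$533,260 is at or above the $7,500 minimum.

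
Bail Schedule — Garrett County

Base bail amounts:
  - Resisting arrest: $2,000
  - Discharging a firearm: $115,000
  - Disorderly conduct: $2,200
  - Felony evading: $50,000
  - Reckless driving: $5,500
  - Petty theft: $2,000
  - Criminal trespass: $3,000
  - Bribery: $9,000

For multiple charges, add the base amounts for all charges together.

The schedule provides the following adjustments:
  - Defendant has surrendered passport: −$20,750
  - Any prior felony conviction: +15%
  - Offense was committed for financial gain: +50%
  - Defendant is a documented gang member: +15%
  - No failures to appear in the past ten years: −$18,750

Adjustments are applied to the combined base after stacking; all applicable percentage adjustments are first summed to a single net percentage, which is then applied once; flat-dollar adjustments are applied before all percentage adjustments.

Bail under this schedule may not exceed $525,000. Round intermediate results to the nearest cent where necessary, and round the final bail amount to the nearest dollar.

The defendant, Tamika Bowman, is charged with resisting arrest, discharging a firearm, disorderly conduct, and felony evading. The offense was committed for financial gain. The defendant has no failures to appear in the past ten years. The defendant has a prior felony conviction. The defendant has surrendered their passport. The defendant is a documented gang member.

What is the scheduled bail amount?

Base amounts from the schedule: resisting arrest $2,000; discharging a firearm $115,000; disorderly conduct $2,200; felony evading $50,000.
Stacking rule: sum of all bases. $2,000 + $115,000 + $2,200 + $50,000 = $169,200.
Defendant has surrendered passport (−$20,750 flat): $169,200 − $20,750 = $148,450.
No failures to appear in the past ten years (−$18,750 flat): $148,450 − $18,750 = $129,700.
Net percentage adjustment: +15% +50% +15% = +80%. $129,700 × 1.8 = $233,460.
$233,460 is within the $525,000 maximum.

$233,460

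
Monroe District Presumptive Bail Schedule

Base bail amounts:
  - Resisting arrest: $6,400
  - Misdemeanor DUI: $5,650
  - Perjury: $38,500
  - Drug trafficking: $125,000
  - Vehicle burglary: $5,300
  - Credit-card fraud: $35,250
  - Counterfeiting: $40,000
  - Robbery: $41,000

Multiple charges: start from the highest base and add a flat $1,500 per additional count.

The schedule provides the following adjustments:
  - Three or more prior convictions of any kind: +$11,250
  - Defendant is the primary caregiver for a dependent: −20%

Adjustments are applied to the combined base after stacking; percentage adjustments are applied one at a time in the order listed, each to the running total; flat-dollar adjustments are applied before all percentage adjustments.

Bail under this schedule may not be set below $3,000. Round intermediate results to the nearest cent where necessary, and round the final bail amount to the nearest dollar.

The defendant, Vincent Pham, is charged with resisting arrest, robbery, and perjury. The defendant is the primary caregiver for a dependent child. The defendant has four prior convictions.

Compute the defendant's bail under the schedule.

$44,200

Base amounts from the schedule: resisting arrest $6,400; robbery $41,000; perjury $38,500.
Stacking rule: highest base plus $1,500 per additional charge. Highest is robbery at $41,000; 2 additional charges → +$3,000. Combined base = $44,000.
Three or more prior convictions of any kind (+$11,250 flat): $44,000 + $11,250 = $55,250.
Defendant is the primary caregiver for a dependent (−20%): $55,250 × 0.8 = $44,200.
$44,200 is at or above the $3,000 minimum.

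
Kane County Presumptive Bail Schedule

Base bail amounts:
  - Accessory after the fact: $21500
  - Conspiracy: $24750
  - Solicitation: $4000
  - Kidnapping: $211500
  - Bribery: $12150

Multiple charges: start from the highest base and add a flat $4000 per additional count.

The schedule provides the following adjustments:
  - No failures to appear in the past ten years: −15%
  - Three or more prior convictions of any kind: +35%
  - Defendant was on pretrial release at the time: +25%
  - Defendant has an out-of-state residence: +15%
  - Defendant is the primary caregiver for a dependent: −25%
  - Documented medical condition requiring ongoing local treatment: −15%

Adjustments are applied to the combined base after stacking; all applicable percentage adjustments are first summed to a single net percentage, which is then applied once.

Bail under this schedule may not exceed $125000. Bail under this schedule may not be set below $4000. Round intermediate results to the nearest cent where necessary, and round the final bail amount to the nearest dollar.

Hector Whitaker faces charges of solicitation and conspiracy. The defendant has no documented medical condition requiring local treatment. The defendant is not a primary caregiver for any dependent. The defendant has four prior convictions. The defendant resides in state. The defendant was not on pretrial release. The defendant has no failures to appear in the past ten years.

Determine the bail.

Base amounts from the schedule: solicitation $4000; conspiracy $24750.
Stacking rule: highest base plus $4000 per additional charge. Highest is conspiracy at $24750; 1 additional charge → +$4000. Combined base = $28750.
Net percentage adjustment: −15% +35% = +20%. $28750 × 1.2 = $34500.
$34500 is within the $125000 maximum.
$34500 is at or above the $4000 minimum.

$34500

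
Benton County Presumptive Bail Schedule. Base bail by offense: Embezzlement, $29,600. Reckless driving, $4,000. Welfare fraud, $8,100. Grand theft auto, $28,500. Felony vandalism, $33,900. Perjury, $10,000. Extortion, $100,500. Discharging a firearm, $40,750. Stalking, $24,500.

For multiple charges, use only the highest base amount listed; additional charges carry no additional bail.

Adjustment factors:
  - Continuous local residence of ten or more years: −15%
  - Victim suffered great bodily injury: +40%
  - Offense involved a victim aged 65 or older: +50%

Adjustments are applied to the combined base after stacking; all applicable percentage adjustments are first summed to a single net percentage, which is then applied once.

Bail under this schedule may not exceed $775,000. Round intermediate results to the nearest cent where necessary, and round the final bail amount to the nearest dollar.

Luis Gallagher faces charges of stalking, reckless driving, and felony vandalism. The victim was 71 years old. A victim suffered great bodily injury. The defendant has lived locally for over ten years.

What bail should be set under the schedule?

Base amounts from the schedule: stalking $24,500; reckless driving $4,000; felony vandalism $33,900.
Stacking rule: use the highest base only. Highest is felony vandalism at $33,900. Combined base = $33,900.
Net percentage adjustment: −15% +40% +50% = +75%. $33,900 × 1.75 = $59,325.
$59,325 is within the $775,000 maximum.

$59,325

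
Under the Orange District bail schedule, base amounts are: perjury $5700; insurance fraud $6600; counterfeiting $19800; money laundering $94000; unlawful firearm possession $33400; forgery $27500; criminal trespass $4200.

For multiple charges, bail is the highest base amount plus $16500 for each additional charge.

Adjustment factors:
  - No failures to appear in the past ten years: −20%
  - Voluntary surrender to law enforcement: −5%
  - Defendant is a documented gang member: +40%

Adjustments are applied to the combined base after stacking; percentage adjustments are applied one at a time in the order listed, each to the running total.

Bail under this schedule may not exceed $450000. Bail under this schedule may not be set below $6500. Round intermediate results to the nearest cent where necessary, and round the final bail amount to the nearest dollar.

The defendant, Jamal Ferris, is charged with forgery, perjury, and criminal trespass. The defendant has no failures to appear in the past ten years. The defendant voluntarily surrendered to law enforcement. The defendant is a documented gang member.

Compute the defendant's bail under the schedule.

$64372

Base amounts from the schedule: forgery $27500; perjury $5700; criminal trespass $4200.
Stacking rule: highest base plus $16500 per additional charge. Highest is forgery at $27500; 2 additional charges → +$33000. Combined base = $60500.
No failures to appear in the past ten years (−20%): $60500 × 0.8 = $48400.
Voluntary surrender to law enforcement (−5%): $48400 × 0.95 = $45980.
Defendant is a documented gang member (+40%): $45980 × 1.4 = $64372.
$64372 is within the $450000 maximum.
$64372 is at or above the $6500 minimum.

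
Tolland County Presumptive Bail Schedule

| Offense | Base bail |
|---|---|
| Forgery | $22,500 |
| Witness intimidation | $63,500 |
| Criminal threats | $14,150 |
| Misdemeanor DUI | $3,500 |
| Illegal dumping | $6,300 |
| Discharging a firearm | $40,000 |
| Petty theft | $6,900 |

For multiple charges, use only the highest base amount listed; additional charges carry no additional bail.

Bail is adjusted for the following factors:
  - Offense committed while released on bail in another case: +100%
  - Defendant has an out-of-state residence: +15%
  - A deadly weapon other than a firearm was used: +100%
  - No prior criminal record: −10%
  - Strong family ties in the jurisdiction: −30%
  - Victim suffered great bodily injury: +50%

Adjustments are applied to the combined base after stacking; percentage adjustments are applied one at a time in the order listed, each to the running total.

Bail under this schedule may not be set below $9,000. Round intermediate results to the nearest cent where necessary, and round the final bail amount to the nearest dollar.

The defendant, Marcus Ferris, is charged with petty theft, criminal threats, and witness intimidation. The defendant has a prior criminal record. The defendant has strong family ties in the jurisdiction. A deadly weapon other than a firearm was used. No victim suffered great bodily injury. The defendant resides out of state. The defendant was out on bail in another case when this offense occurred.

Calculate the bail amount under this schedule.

Base amounts from the schedule: petty theft $6,900; criminal threats $14,150; witness intimidation $63,500.
Stacking rule: use the highest base only. Highest is witness intimidation at $63,500. Combined base = $63,500.
Offense committed while released on bail in another case (+100%): $63,500 × 2 = $127,000.
Defendant has an out-of-state residence (+15%): $127,000 × 1.15 = $146,050.
A deadly weapon other than a firearm was used (+100%): $146,050 × 2 = $292,100.
Strong family ties in the jurisdiction (−30%): $292,100 × 0.7 = $204,470.
$204,470 is at or above the $9,000 minimum.

$204,470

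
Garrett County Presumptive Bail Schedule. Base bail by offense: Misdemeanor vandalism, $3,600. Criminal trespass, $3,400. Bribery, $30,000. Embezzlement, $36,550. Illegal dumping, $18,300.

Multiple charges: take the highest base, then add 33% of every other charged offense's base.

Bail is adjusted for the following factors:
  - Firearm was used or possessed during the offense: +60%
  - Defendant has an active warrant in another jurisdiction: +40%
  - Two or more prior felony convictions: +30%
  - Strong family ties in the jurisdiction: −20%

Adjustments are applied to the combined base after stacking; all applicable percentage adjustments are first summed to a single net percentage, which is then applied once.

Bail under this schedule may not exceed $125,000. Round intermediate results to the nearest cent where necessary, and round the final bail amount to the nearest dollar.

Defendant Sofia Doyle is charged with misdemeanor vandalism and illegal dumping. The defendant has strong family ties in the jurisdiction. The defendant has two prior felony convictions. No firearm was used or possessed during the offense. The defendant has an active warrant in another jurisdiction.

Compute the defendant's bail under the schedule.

$29,232

Base amounts from the schedule: misdemeanor vandalism $3,600; illegal dumping $18,300.
Stacking rule: highest base plus 33% of each additional charge. Highest is illegal dumping at $18,300. Additional: $3,600 × 33% = $1,188. Combined base = $18,300 + $1,188 = $19,488.
Net percentage adjustment: +40% +30% −20% = +50%. $19,488 × 1.5 = $29,232.
$29,232 is within the $125,000 maximum.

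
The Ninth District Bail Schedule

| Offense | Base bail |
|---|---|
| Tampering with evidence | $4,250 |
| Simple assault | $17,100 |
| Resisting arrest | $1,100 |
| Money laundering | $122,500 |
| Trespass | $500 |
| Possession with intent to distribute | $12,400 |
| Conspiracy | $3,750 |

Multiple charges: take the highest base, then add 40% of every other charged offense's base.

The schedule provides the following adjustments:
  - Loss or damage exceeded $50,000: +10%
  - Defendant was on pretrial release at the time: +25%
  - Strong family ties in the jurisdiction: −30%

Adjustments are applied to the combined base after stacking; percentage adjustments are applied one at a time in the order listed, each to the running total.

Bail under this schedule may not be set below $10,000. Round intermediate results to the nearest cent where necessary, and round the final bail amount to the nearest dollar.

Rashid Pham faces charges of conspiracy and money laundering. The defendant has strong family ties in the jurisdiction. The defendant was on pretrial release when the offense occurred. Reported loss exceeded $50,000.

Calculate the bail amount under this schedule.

$119,350

Base amounts from the schedule: conspiracy $3,750; money laundering $122,500.
Stacking rule: highest base plus 40% of each additional charge. Highest is money laundering at $122,500. Additional: $3,750 × 40% = $1,500. Combined base = $122,500 + $1,500 = $124,000.
Loss or damage exceeded $50,000 (+10%): $124,000 × 1.1 = $136,400.
Defendant was on pretrial release at the time (+25%): $136,400 × 1.25 = $170,500.
Strong family ties in the jurisdiction (−30%): $170,500 × 0.7 = $119,350.
$119,350 is at or above the $10,000 minimum.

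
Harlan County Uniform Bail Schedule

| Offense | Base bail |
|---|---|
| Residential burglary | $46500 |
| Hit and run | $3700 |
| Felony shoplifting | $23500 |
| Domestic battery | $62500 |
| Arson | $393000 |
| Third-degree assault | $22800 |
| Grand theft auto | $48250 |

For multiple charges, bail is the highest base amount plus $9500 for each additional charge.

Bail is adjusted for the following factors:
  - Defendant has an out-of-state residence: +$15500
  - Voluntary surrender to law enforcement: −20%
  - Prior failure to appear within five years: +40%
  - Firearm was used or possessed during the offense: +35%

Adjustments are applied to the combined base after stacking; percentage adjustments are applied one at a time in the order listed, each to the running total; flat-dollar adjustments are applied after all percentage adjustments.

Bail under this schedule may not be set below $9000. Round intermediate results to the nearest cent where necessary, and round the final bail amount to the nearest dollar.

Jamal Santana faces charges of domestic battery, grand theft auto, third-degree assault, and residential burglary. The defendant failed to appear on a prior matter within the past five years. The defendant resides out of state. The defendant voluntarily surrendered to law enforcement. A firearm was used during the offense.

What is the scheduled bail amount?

$153092

Base amounts from the schedule: domestic battery $62500; grand theft auto $48250; third-degree assault $22800; residential burglary $46500.
Stacking rule: highest base plus $9500 per additional charge. Highest is domestic battery at $62500; 3 additional charges → +$28500. Combined base = $91000.
Voluntary surrender to law enforcement (−20%): $91000 × 0.8 = $72800.
Prior failure to appear within five years (+40%): $72800 × 1.4 = $101920.
Firearm was used or possessed during the offense (+35%): $101920 × 1.35 = $137592.
Defendant has an out-of-state residence (+$15500 flat): $137592 + $15500 = $153092.
$153092 is at or above the $9000 minimum.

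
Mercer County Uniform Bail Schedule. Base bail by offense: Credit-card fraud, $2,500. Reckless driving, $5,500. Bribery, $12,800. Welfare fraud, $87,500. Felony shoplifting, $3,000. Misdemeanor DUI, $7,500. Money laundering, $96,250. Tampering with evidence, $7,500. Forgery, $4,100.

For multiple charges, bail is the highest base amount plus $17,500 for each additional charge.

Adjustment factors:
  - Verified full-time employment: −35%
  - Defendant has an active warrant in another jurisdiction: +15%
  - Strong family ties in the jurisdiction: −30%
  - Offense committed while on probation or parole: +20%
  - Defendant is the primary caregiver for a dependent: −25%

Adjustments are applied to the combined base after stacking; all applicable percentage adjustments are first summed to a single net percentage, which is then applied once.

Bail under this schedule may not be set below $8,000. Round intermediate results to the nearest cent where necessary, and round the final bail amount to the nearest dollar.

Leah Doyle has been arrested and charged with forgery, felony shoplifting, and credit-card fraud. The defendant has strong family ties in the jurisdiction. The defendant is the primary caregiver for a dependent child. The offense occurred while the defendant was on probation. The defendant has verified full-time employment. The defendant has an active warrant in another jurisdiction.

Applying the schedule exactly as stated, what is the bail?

Base amounts from the schedule: forgery $4,100; felony shoplifting $3,000; credit-card fraud $2,500.
Stacking rule: highest base plus $17,500 per additional charge. Highest is forgery at $4,100; 2 additional charges → +$35,000. Combined base = $39,100.
Net percentage adjustment: −35% +15% −30% +20% −25% = −55%. $39,100 × 0.45 = $17,595.
$17,595 is at or above the $8,000 minimum.

$17,595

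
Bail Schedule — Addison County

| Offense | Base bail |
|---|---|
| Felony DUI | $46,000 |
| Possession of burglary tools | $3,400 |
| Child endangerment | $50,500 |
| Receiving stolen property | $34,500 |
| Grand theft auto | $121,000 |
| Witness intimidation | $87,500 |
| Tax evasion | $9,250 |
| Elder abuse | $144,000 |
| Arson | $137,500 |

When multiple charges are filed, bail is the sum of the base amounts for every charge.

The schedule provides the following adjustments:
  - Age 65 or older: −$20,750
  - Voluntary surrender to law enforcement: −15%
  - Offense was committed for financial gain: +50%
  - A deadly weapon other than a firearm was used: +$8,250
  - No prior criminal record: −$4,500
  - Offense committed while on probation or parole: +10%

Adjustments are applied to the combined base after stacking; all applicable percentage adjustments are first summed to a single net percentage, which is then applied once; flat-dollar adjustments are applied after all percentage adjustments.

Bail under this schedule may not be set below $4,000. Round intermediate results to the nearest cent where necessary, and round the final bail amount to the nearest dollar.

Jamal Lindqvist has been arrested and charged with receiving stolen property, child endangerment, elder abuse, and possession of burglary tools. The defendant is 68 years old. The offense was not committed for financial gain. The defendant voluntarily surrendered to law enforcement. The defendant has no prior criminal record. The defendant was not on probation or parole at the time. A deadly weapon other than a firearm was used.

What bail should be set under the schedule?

Base amounts from the schedule: receiving stolen property $34,500; child endangerment $50,500; elder abuse $144,000; possession of burglary tools $3,400.
Stacking rule: sum of all bases. $34,500 + $50,500 + $144,000 + $3,400 = $232,400.
Voluntary surrender to law enforcement (−15%): $232,400 × 0.85 = $197,540.
Age 65 or older (−$20,750 flat): $197,540 − $20,750 = $176,790.
A deadly weapon other than a firearm was used (+$8,250 flat): $176,790 + $8,250 = $185,040.
No prior criminal record (−$4,500 flat): $185,040 − $4,500 = $180,540.
$180,540 is at or above the $4,000 minimum.

$180,540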